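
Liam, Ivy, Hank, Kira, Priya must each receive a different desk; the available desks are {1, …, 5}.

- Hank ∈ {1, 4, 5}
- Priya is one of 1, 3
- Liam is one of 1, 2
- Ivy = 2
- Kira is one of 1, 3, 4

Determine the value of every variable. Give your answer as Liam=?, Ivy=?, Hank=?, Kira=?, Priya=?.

Liam=1, Ivy=2, Hank=5, Kira=4, Priya=3

Ivy must be 2 (only option left). So Liam can't be 2.
Liam must be 1 (only option left). Eliminate 1 elsewhere: Hank, Kira, Priya.
Priya must be 3 (only option left). Remove 3 from Kira.
Kira has just one choice, so Kira = 4. So Hank can't be 4.
Hank's domain is down to {5}, so Hank = 5.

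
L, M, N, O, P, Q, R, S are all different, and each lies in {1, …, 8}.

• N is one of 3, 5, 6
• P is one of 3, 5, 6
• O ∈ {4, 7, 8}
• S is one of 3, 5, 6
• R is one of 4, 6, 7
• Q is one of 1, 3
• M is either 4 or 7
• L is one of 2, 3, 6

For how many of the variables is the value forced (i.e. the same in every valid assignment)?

3

The 8 variables together cover exactly {1, 2, 3, 4, 5, 6, 7, 8} — 8 values for 8 variables — and 1 appears only in Q's list, so Q = 1.
Among the 7 still-open variables, 2 fits only L (and all 7 values in {2, 3, 4, 5, 6, 7, 8} must be used), so L = 2.
The 6 still-open variables draw from only 6 values {3, 4, 5, 6, 7, 8}, so each is used; only O can be 8, hence O = 8.
The 3 variables N, P, S are confined to {3, 5, 6}, which locks those values in; drop them from R.
Determined: L=2, O=8, Q=1. The other variables each still have more than one consistent value. That makes 3.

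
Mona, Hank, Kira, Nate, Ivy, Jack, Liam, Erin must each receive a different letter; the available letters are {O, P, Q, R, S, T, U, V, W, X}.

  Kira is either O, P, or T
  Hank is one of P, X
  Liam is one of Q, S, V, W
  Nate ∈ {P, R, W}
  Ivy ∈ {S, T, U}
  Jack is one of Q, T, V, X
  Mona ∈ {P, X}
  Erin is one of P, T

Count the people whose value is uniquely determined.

2

The 2 variables Mona and Hank are confined to {P, X}, which locks those values in; drop them from Kira, Nate, Jack, Erin.
Erin has just one choice, so Erin = T. Remove T from Kira, Ivy, Jack.
That leaves Kira = O.
Determined: Kira=O, Erin=T. The other people each still have more than one consistent value. That makes 2.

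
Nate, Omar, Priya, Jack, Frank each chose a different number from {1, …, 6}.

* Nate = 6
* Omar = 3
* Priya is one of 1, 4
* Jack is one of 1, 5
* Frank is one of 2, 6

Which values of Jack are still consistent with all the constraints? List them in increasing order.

1, 5

Nate has just one choice, so Nate = 6. Remove 6 from Frank.
Omar must be 3 (only option left).
Frank's domain is down to {2}, so Frank = 2.
No further eliminations apply; Jack can still be any of 1, 5.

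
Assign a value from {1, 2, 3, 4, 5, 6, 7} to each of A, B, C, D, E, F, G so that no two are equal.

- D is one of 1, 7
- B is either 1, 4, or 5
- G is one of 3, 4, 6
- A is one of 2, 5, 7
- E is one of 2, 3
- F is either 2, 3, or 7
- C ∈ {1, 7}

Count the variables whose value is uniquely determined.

3

Among the 7 variables, 6 fits only G (and all 7 values in {1, 2, 3, 4, 5, 6, 7} must be used), so G = 6.
The 6 still-open variables draw from only 6 values {1, 2, 3, 4, 5, 7}, so each is used; only B can be 4, hence B = 4.
The 5 still-open variables together cover exactly {1, 2, 3, 5, 7} — 5 values for 5 variables — and 5 appears only in A's list, so A = 5.
The 2 variables C and D are confined to {1, 7}, which locks those values in; drop them from F.
Determined: A=5, B=4, G=6. The other variables each still have more than one consistent value. That makes 3.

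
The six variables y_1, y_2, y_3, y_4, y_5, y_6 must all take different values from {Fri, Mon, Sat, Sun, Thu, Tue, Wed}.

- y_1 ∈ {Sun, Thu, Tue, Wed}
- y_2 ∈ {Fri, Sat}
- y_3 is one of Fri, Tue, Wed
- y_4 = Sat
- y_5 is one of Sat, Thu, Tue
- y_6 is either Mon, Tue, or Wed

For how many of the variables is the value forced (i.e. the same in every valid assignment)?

2

y_4 has just one choice, so y_4 = Sat. Eliminate Sat elsewhere: y_2, y_5.
y_2 must be Fri (only option left). Eliminate Fri elsewhere: y_3.
Determined: y_2=Fri, y_4=Sat. The other variables each still have more than one consistent value. That makes 2.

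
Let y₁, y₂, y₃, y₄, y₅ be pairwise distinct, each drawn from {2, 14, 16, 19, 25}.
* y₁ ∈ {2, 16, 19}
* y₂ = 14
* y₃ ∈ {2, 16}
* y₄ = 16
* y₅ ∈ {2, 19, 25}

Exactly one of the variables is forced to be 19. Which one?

y₂ has just one choice, so y₂ = 14.
y₄'s domain is down to {16}, so y₄ = 16. Strike 16 from y₁, y₃.
y₃'s domain is down to {2}, so y₃ = 2. So y₁, y₅ can't be 2.
So 19 goes to y₁.

y₁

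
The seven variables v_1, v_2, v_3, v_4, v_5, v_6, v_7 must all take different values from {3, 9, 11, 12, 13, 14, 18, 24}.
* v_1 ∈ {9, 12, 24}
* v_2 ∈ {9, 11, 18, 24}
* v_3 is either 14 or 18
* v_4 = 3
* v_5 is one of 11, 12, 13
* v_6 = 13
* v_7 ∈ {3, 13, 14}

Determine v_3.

v_4 must be 3 (only option left). So v_7 can't be 3.
v_6's domain is down to {13}, so v_6 = 13. Eliminate 13 elsewhere: v_5, v_7.
That leaves v_7 = 14. Eliminate 14 elsewhere: v_3.
So v_3 = 18.

18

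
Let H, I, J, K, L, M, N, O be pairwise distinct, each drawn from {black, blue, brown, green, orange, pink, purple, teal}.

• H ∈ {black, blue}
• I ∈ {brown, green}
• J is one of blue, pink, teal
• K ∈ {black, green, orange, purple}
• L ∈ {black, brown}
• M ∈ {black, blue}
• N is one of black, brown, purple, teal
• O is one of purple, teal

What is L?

Among the 8 variables, orange fits only K (and all 8 values in {black, blue, brown, green, orange, pink, purple, teal} must be used), so K = orange.
Among the 7 still-open variables, green fits only I (and all 7 values in {black, blue, brown, green, pink, purple, teal} must be used), so I = green.
The 6 still-open variables together cover exactly {black, blue, brown, pink, purple, teal} — 6 values for 6 variables — and pink appears only in J's list, so J = pink.
H and M between them cover only {black, blue} — a naked pair. Remove those values from L, N.
So L = brown.

brown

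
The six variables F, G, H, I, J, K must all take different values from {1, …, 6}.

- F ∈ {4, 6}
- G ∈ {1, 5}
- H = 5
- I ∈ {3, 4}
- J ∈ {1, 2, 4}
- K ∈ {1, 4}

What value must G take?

H must be 5 (only option left). Eliminate 5 elsewhere: G.
So G = 1.

1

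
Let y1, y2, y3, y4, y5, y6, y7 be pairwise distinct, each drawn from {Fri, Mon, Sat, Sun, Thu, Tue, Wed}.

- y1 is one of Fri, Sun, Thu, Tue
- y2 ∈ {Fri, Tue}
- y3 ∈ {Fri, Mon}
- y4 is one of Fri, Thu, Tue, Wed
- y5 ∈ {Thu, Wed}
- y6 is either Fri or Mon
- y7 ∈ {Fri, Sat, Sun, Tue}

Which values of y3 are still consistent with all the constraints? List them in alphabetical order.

Fri, Mon

The 7 variables together cover exactly {Fri, Mon, Sat, Sun, Thu, Tue, Wed} — 7 values for 7 variables — and Sat appears only in y7's list, so y7 = Sat.
The 6 still-open variables together cover exactly {Fri, Mon, Sun, Thu, Tue, Wed} — 6 values for 6 variables — and Sun appears only in y1's list, so y1 = Sun.
y3 and y6 share exactly the 2 values {Fri, Mon}; by pigeonhole those values go to them, so strike Fri, Mon from y2, y4.
y2's domain is down to {Tue}, so y2 = Tue. So y4 can't be Tue.
No further eliminations apply; y3 can still be any of Fri, Mon.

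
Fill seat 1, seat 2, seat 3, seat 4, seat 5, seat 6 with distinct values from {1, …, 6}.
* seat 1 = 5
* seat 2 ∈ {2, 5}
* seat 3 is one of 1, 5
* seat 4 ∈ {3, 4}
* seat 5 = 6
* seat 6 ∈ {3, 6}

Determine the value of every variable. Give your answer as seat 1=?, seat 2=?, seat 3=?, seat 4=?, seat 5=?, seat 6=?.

seat 1=5, seat 2=2, seat 3=1, seat 4=4, seat 5=6, seat 6=3

seat 1 must be 5 (only option left). Eliminate 5 elsewhere: seat 2, seat 3.
seat 2 must be 2 (only option left).
That leaves seat 3 = 1.
seat 5's domain is down to {6}, so seat 5 = 6. Eliminate 6 elsewhere: seat 6.
seat 6 has just one choice, so seat 6 = 3. Strike 3 from seat 4.
seat 4's domain is down to {4}, so seat 4 = 4.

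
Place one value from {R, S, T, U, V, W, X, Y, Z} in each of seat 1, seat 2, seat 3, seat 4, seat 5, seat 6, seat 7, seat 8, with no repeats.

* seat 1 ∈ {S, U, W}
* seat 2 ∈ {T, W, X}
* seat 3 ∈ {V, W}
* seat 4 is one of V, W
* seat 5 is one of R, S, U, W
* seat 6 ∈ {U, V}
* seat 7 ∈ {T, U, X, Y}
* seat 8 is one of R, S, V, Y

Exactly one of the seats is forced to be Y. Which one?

The 2 variables seat 3 and seat 4 are confined to {V, W}, which locks those values in; drop them from seat 1, seat 2, seat 5, seat 6, seat 8.
seat 6 has just one choice, so seat 6 = U. Strike U from seat 1, seat 5, seat 7.
seat 1's domain is down to {S}, so seat 1 = S. Strike S from seat 5, seat 8.
seat 5's domain is down to {R}, so seat 5 = R. So seat 8 can't be R.
So Y goes to seat 8.

seat 8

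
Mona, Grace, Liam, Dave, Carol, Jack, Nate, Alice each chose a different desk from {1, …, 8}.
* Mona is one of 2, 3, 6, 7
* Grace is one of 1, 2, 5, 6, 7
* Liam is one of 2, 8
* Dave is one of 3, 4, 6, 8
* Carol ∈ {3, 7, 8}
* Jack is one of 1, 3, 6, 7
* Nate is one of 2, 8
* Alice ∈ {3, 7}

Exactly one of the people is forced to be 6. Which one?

Mona

The 8 variables together cover exactly {1, 2, 3, 4, 5, 6, 7, 8} — 8 values for 8 variables — and 4 appears only in Dave's list, so Dave = 4.
The 7 still-open variables together cover exactly {1, 2, 3, 5, 6, 7, 8} — 7 values for 7 variables — and 5 appears only in Grace's list, so Grace = 5.
Among the 6 still-open variables, 1 fits only Jack (and all 6 values in {1, 2, 3, 6, 7, 8} must be used), so Jack = 1.
The 5 still-open variables draw from only 5 values {2, 3, 6, 7, 8}, so each is used; only Mona can be 6, hence Mona = 6.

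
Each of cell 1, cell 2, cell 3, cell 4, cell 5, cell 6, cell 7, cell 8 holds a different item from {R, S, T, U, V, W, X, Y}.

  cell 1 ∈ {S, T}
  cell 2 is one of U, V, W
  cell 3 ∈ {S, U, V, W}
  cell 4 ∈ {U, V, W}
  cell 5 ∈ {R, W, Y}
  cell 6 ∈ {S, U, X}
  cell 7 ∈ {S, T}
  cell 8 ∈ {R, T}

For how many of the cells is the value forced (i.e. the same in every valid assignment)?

3

Among the 8 variables, X fits only cell 6 (and all 8 values in {R, S, T, U, V, W, X, Y} must be used), so cell 6 = X.
The 7 still-open variables together cover exactly {R, S, T, U, V, W, Y} — 7 values for 7 variables — and Y appears only in cell 5's list, so cell 5 = Y.
The 6 still-open variables draw from only 6 values {R, S, T, U, V, W}, so each is used; only cell 8 can be R, hence cell 8 = R.
cell 1 and cell 7 share exactly the 2 values {S, T}; by pigeonhole those values go to them, so strike S, T from cell 3.
Determined: cell 5=Y, cell 6=X, cell 8=R. The other cells each still have more than one consistent value. That makes 3.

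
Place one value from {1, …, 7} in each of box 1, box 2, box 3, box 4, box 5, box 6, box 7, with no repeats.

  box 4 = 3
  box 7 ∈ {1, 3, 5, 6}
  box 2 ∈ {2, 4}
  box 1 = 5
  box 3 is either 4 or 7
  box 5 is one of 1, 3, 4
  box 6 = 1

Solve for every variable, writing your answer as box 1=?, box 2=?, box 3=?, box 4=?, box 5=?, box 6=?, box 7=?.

box 1 has just one choice, so box 1 = 5. So box 7 can't be 5.
box 4 has just one choice, so box 4 = 3. Strike 3 from box 5, box 7.
box 6 has just one choice, so box 6 = 1. Remove 1 from box 5, box 7.
That leaves box 7 = 6.
box 5's domain is down to {4}, so box 5 = 4. Strike 4 from box 2, box 3.
box 2 has just one choice, so box 2 = 2.
That leaves box 3 = 7.

box 1=5, box 2=2, box 3=7, box 4=3, box 5=4, box 6=1, box 7=6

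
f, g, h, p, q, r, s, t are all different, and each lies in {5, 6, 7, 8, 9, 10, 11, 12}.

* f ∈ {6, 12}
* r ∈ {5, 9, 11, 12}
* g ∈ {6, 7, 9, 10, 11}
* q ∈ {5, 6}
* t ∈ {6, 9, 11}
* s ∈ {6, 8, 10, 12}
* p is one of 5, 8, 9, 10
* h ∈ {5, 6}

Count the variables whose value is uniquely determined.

2

Among the 8 variables, 7 fits only g (and all 8 values in {5, 6, 7, 8, 9, 10, 11, 12} must be used), so g = 7.
h and q between them cover only {5, 6} — a naked pair. Remove those values from f, p, r, s, t.
f must be 12 (only option left). Eliminate 12 elsewhere: r, s.
The 2 variables r and t are confined to {9, 11}, which locks those values in; drop them from p.
Determined: f=12, g=7. The other variables each still have more than one consistent value. That makes 2.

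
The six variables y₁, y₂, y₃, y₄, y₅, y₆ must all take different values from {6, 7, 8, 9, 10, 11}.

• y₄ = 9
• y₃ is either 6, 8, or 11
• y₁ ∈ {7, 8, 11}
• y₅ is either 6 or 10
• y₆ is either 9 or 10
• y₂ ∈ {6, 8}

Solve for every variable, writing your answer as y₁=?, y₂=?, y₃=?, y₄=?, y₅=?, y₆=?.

y₄'s domain is down to {9}, so y₄ = 9. Eliminate 9 elsewhere: y₆.
y₆'s domain is down to {10}, so y₆ = 10. Remove 10 from y₅.
y₅ must be 6 (only option left). So y₂, y₃ can't be 6.
y₂ must be 8 (only option left). So y₁, y₃ can't be 8.
y₃'s domain is down to {11}, so y₃ = 11. So y₁ can't be 11.
y₁ has just one choice, so y₁ = 7.

y₁=7, y₂=8, y₃=11, y₄=9, y₅=6, y₆=10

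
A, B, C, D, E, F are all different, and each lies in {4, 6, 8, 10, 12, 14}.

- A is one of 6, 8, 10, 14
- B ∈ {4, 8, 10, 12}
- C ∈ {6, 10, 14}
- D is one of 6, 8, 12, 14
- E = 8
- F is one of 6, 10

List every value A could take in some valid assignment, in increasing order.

E has just one choice, so E = 8. Strike 8 from A, B, D.
Among the 5 still-open variables, 4 fits only B (and all 5 values in {4, 6, 10, 12, 14} must be used), so B = 4.
Among the 4 still-open variables, 12 fits only D (and all 4 values in {6, 10, 12, 14} must be used), so D = 12.
No further eliminations apply; A can still be any of 6, 10, 14.

6, 10, 14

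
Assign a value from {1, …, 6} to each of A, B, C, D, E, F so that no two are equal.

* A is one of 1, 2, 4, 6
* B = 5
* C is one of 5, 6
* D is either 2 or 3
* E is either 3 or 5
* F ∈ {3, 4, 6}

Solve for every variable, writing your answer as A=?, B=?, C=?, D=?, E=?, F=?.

B has just one choice, so B = 5. Strike 5 from C, E.
C must be 6 (only option left). Strike 6 from A, F.
E must be 3 (only option left). Remove 3 from D, F.
F's domain is down to {4}, so F = 4. Remove 4 from A.
D has just one choice, so D = 2. Eliminate 2 elsewhere: A.
A's domain is down to {1}, so A = 1.

A=1, B=5, C=6, D=2, E=3, F=4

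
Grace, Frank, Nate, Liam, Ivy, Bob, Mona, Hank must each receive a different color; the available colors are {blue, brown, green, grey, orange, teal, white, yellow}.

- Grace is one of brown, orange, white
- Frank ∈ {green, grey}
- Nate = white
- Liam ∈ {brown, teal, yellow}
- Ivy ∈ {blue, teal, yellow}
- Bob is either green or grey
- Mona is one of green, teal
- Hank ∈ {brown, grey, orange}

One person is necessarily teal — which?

Mona

Nate's domain is down to {white}, so Nate = white. Eliminate white elsewhere: Grace.
Among the 7 still-open variables, blue fits only Ivy (and all 7 values in {blue, brown, green, grey, orange, teal, yellow} must be used), so Ivy = blue.
Among the 6 still-open variables, yellow fits only Liam (and all 6 values in {brown, green, grey, orange, teal, yellow} must be used), so Liam = yellow.
Among the 5 still-open variables, teal fits only Mona (and all 5 values in {brown, green, grey, orange, teal} must be used), so Mona = teal.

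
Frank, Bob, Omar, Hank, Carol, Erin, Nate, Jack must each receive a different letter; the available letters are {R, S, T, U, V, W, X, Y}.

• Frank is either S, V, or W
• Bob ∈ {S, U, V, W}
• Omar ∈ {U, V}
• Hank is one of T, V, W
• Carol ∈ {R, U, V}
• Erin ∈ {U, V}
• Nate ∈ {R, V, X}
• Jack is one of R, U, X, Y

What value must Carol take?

The 8 variables together cover exactly {R, S, T, U, V, W, X, Y} — 8 values for 8 variables — and T appears only in Hank's list, so Hank = T.
The 7 still-open variables draw from only 7 values {R, S, U, V, W, X, Y}, so each is used; only Jack can be Y, hence Jack = Y.
The 6 still-open variables together cover exactly {R, S, U, V, W, X} — 6 values for 6 variables — and X appears only in Nate's list, so Nate = X.
Among the 5 still-open variables, R fits only Carol (and all 5 values in {R, S, U, V, W} must be used), so Carol = R.

R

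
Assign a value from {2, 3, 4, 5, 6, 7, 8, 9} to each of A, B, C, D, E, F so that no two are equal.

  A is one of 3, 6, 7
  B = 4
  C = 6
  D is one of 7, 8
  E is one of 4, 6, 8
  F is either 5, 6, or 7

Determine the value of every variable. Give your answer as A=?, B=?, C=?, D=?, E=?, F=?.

A=3, B=4, C=6, D=7, E=8, F=5

B's domain is down to {4}, so B = 4. Remove 4 from E.
C has just one choice, so C = 6. Remove 6 from A, E, F.
E has just one choice, so E = 8. So D can't be 8.
D must be 7 (only option left). Remove 7 from A, F.
F has just one choice, so F = 5.
A's domain is down to {3}, so A = 3.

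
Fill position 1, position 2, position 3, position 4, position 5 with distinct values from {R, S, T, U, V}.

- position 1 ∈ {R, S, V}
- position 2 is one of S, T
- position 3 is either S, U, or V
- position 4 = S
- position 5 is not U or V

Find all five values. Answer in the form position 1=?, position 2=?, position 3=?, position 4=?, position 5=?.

position 4 has just one choice, so position 4 = S. Remove S from position 1, position 2, position 3, position 5.
That leaves position 2 = T. Strike T from position 5.
That leaves position 5 = R. Remove R from position 1.
position 1's domain is down to {V}, so position 1 = V. Strike V from position 3.
position 3's domain is down to {U}, so position 3 = U.

position 1=V, position 2=T, position 3=U, position 4=S, position 5=R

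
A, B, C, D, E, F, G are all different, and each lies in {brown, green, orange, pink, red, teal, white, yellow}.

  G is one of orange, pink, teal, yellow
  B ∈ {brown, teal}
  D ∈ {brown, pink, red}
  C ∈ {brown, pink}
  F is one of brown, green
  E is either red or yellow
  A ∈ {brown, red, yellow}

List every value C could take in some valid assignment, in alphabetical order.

brown, pink

Among the 7 variables, green fits only F (and all 7 values in {brown, green, orange, pink, red, teal, yellow} must be used), so F = green.
The 6 still-open variables together cover exactly {brown, orange, pink, red, teal, yellow} — 6 values for 6 variables — and orange appears only in G's list, so G = orange.
The 5 still-open variables together cover exactly {brown, pink, red, teal, yellow} — 5 values for 5 variables — and teal appears only in B's list, so B = teal.
No further eliminations apply; C can still be any of brown, pink.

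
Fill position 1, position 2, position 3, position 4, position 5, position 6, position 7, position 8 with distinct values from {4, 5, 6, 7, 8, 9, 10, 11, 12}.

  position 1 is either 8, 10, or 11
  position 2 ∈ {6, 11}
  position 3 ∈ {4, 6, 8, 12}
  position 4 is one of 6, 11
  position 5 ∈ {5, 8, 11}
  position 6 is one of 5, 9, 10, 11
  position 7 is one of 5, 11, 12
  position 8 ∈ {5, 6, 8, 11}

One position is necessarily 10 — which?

position 1

The 8 variables together cover exactly {4, 5, 6, 8, 9, 10, 11, 12} — 8 values for 8 variables — and 4 appears only in position 3's list, so position 3 = 4.
The 7 still-open variables together cover exactly {5, 6, 8, 9, 10, 11, 12} — 7 values for 7 variables — and 9 appears only in position 6's list, so position 6 = 9.
The 6 still-open variables draw from only 6 values {5, 6, 8, 10, 11, 12}, so each is used; only position 1 can be 10, hence position 1 = 10.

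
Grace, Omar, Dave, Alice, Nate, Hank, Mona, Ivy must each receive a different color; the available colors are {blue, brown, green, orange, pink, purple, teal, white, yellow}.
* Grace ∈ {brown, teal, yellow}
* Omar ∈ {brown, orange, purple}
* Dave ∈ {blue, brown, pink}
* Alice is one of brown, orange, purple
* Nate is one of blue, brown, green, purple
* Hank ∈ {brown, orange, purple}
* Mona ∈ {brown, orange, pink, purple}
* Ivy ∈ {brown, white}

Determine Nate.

Omar, Alice, Hank between them cover only {brown, orange, purple} — a naked triple. Remove those values from Grace, Dave, Nate, Mona, Ivy.
Mona must be pink (only option left). Strike pink from Dave.
Ivy's domain is down to {white}, so Ivy = white.
That leaves Dave = blue. Eliminate blue elsewhere: Nate.
So Nate = green.

green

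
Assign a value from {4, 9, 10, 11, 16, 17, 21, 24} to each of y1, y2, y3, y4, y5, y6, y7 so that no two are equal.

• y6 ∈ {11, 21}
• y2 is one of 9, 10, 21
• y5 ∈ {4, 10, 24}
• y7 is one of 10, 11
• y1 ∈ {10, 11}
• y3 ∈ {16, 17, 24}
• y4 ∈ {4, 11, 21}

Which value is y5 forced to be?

y1 and y7 between them cover only {10, 11} — a naked pair. Remove those values from y2, y4, y5, y6.
y6's domain is down to {21}, so y6 = 21. Strike 21 from y2, y4.
y2 has just one choice, so y2 = 9.
That leaves y4 = 4. Remove 4 from y5.
So y5 = 24.

24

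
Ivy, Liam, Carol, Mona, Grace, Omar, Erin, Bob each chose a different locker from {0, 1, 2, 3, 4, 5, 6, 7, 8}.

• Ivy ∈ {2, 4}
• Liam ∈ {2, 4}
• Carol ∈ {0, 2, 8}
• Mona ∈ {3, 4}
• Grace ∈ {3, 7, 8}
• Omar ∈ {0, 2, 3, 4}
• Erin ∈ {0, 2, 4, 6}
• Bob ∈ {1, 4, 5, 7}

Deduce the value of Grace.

7

Ivy and Liam between them cover only {2, 4} — a naked pair. Remove those values from Carol, Mona, Omar, Erin, Bob.
That leaves Mona = 3. Remove 3 from Grace, Omar.
Omar has just one choice, so Omar = 0. Remove 0 from Carol, Erin.
Erin has just one choice, so Erin = 6.
Carol must be 8 (only option left). Strike 8 from Grace.
So Grace = 7.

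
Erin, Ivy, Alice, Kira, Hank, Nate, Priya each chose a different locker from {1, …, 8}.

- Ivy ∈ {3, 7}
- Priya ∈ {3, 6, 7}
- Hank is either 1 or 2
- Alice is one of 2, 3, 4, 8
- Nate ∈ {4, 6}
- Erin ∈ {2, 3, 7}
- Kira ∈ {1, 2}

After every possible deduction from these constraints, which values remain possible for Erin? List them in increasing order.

The 7 variables together cover exactly {1, 2, 3, 4, 6, 7, 8} — 7 values for 7 variables — and 8 appears only in Alice's list, so Alice = 8.
Among the 6 still-open variables, 4 fits only Nate (and all 6 values in {1, 2, 3, 4, 6, 7} must be used), so Nate = 4.
The 5 still-open variables together cover exactly {1, 2, 3, 6, 7} — 5 values for 5 variables — and 6 appears only in Priya's list, so Priya = 6.
Kira and Hank between them cover only {1, 2} — a naked pair. Remove those values from Erin.
No further eliminations apply; Erin can still be any of 3, 7.

3, 7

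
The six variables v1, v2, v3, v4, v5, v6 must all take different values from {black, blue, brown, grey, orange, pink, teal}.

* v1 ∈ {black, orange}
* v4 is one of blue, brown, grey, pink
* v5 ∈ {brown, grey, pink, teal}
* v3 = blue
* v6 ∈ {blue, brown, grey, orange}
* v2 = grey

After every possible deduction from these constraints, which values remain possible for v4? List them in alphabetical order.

v2's domain is down to {grey}, so v2 = grey. So v4, v5, v6 can't be grey.
v3 has just one choice, so v3 = blue. Strike blue from v4, v6.
No further eliminations apply; v4 can still be any of brown, pink.

brown, pink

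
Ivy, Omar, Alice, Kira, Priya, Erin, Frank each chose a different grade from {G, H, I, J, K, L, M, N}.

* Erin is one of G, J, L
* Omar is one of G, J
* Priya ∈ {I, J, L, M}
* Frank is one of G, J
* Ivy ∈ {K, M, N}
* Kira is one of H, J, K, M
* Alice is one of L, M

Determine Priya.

Omar and Frank share exactly the 2 values {G, J}; by pigeonhole those values go to them, so strike G, J from Kira, Priya, Erin.
That leaves Erin = L. So Alice, Priya can't be L.
That leaves Alice = M. Eliminate M elsewhere: Ivy, Kira, Priya.
So Priya = I.

I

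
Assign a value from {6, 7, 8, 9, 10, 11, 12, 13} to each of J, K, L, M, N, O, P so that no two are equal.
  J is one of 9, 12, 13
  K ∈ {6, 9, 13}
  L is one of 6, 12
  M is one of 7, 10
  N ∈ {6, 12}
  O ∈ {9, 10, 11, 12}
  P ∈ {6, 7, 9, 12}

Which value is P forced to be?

7

Among the 7 variables, 11 fits only O (and all 7 values in {6, 7, 9, 10, 11, 12, 13} must be used), so O = 11.
The 6 still-open variables draw from only 6 values {6, 7, 9, 10, 12, 13}, so each is used; only M can be 10, hence M = 10.
The 5 still-open variables together cover exactly {6, 7, 9, 12, 13} — 5 values for 5 variables — and 7 appears only in P's list, so P = 7.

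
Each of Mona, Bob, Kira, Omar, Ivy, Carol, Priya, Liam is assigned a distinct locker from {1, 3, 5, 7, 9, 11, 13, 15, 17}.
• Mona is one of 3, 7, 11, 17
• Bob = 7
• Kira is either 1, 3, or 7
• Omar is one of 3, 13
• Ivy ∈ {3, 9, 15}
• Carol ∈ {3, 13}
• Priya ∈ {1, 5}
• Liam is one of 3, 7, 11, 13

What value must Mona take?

17

Bob has just one choice, so Bob = 7. Eliminate 7 elsewhere: Mona, Kira, Liam.
The 2 variables Omar and Carol are confined to {3, 13}, which locks those values in; drop them from Mona, Kira, Ivy, Liam.
Kira's domain is down to {1}, so Kira = 1. Eliminate 1 elsewhere: Priya.
Priya's domain is down to {5}, so Priya = 5.
Liam has just one choice, so Liam = 11. Strike 11 from Mona.
So Mona = 17.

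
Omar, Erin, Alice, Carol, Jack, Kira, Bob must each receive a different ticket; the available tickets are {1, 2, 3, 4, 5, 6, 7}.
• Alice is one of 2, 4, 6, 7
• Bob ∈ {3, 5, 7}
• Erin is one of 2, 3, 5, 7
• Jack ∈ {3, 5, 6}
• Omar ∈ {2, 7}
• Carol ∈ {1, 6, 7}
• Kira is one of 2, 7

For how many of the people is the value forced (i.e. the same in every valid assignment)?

3

The 7 variables draw from only 7 values {1, 2, 3, 4, 5, 6, 7}, so each is used; only Carol can be 1, hence Carol = 1.
The 6 still-open variables draw from only 6 values {2, 3, 4, 5, 6, 7}, so each is used; only Alice can be 4, hence Alice = 4.
The 5 still-open variables together cover exactly {2, 3, 5, 6, 7} — 5 values for 5 variables — and 6 appears only in Jack's list, so Jack = 6.
Omar and Kira between them cover only {2, 7} — a naked pair. Remove those values from Erin, Bob.
Determined: Alice=4, Carol=1, Jack=6. The other people each still have more than one consistent value. That makes 3.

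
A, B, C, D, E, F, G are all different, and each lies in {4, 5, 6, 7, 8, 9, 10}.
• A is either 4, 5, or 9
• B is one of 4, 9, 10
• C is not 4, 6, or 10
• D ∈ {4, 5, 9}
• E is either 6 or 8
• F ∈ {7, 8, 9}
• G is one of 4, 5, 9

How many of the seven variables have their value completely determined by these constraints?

Among the 7 variables, 6 fits only E (and all 7 values in {4, 5, 6, 7, 8, 9, 10} must be used), so E = 6.
The 6 still-open variables draw from only 6 values {4, 5, 7, 8, 9, 10}, so each is used; only B can be 10, hence B = 10.
A, D, G share exactly the 3 values {4, 5, 9}; by pigeonhole those values go to them, so strike 4, 5, 9 from C, F.
Determined: B=10, E=6. The other variables each still have more than one consistent value. That makes 2.

2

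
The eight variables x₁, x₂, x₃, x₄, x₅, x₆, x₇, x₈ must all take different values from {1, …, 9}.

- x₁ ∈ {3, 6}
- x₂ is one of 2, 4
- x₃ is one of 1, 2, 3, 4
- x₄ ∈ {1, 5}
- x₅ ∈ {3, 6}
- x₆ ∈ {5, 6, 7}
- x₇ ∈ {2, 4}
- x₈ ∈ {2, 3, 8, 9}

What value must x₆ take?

x₁ and x₅ share exactly the 2 values {3, 6}; by pigeonhole those values go to them, so strike 3, 6 from x₃, x₆, x₈.
The 2 variables x₂ and x₇ are confined to {2, 4}, which locks those values in; drop them from x₃, x₈.
x₃ must be 1 (only option left). Remove 1 from x₄.
x₄ must be 5 (only option left). Strike 5 from x₆.
So x₆ = 7.

7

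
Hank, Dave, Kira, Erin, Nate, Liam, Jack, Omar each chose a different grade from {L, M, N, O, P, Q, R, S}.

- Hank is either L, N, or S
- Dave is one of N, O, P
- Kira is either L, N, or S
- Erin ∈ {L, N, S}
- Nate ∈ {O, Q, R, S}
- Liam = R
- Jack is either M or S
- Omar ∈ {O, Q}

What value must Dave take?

P

Liam's domain is down to {R}, so Liam = R. So Nate can't be R.
Among the 7 still-open variables, M fits only Jack (and all 7 values in {L, M, N, O, P, Q, S} must be used), so Jack = M.
The 6 still-open variables draw from only 6 values {L, N, O, P, Q, S}, so each is used; only Dave can be P, hence Dave = P.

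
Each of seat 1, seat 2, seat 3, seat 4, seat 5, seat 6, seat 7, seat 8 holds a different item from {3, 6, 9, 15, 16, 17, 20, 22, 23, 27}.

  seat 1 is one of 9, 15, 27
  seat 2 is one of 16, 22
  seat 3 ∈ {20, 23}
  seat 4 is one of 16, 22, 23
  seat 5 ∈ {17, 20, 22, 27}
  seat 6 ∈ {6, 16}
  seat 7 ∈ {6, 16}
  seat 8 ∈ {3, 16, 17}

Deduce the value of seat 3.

20

seat 6 and seat 7 between them cover only {6, 16} — a naked pair. Remove those values from seat 2, seat 4, seat 8.
That leaves seat 2 = 22. So seat 4, seat 5 can't be 22.
seat 4 must be 23 (only option left). So seat 3 can't be 23.
So seat 3 = 20.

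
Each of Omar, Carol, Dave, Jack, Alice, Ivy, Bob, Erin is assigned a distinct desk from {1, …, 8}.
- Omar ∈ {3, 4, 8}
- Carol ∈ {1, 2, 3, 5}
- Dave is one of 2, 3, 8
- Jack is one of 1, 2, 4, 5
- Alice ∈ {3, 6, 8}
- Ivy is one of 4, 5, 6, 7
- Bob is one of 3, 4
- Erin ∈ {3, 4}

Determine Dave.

The 8 variables draw from only 8 values {1, 2, 3, 4, 5, 6, 7, 8}, so each is used; only Ivy can be 7, hence Ivy = 7.
Among the 7 still-open variables, 6 fits only Alice (and all 7 values in {1, 2, 3, 4, 5, 6, 8} must be used), so Alice = 6.
The 2 variables Bob and Erin are confined to {3, 4}, which locks those values in; drop them from Omar, Carol, Dave, Jack.
Omar has just one choice, so Omar = 8. Strike 8 from Dave.
So Dave = 2.

2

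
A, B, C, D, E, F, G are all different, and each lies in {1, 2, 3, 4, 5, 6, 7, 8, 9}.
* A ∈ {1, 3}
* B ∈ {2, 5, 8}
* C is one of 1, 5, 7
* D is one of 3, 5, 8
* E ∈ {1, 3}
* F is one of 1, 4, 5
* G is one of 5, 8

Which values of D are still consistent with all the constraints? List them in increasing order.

5, 8

The 7 variables draw from only 7 values {1, 2, 3, 4, 5, 7, 8}, so each is used; only B can be 2, hence B = 2.
The 6 still-open variables draw from only 6 values {1, 3, 4, 5, 7, 8}, so each is used; only F can be 4, hence F = 4.
The 5 still-open variables draw from only 5 values {1, 3, 5, 7, 8}, so each is used; only C can be 7, hence C = 7.
A and E between them cover only {1, 3} — a naked pair. Remove those values from D.
No further eliminations apply; D can still be any of 5, 8.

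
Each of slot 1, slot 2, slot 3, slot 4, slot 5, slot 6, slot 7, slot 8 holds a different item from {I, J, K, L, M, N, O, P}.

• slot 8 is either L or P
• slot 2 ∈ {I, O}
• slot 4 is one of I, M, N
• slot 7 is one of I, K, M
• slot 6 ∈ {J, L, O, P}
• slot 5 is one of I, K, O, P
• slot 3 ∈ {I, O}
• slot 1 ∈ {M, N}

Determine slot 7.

Among the 8 variables, J fits only slot 6 (and all 8 values in {I, J, K, L, M, N, O, P} must be used), so slot 6 = J.
Among the 7 still-open variables, L fits only slot 8 (and all 7 values in {I, K, L, M, N, O, P} must be used), so slot 8 = L.
The 6 still-open variables draw from only 6 values {I, K, M, N, O, P}, so each is used; only slot 5 can be P, hence slot 5 = P.
The 5 still-open variables draw from only 5 values {I, K, M, N, O}, so each is used; only slot 7 can be K, hence slot 7 = K.

K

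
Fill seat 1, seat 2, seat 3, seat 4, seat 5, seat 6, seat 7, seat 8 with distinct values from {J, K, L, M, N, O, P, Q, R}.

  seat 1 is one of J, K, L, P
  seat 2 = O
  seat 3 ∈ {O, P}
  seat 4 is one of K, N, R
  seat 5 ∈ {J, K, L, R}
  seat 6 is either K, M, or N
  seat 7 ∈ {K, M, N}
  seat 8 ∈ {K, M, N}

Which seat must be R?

seat 2 must be O (only option left). Remove O from seat 3.
seat 3 has just one choice, so seat 3 = P. Eliminate P elsewhere: seat 1.
seat 6, seat 7, seat 8 share exactly the 3 values {K, M, N}; by pigeonhole those values go to them, so strike K, M, N from seat 1, seat 4, seat 5.
So R goes to seat 4.

seat 4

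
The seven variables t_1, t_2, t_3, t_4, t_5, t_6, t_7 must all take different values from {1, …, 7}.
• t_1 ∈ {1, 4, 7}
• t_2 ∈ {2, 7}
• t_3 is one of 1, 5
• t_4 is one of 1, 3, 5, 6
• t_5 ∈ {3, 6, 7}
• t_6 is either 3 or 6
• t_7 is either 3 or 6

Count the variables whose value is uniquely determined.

The 7 variables draw from only 7 values {1, 2, 3, 4, 5, 6, 7}, so each is used; only t_2 can be 2, hence t_2 = 2.
Among the 6 still-open variables, 4 fits only t_1 (and all 6 values in {1, 3, 4, 5, 6, 7} must be used), so t_1 = 4.
Among the 5 still-open variables, 7 fits only t_5 (and all 5 values in {1, 3, 5, 6, 7} must be used), so t_5 = 7.
The 2 variables t_6 and t_7 are confined to {3, 6}, which locks those values in; drop them from t_4.
Determined: t_1=4, t_2=2, t_5=7. The other variables each still have more than one consistent value. That makes 3.

3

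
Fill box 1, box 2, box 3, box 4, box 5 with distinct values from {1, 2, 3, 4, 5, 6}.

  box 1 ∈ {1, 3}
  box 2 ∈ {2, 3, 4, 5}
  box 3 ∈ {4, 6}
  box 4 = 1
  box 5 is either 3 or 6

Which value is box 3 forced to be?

box 4 has just one choice, so box 4 = 1. Eliminate 1 elsewhere: box 1.
box 1's domain is down to {3}, so box 1 = 3. Strike 3 from box 2, box 5.
That leaves box 5 = 6. So box 3 can't be 6.
So box 3 = 4.

4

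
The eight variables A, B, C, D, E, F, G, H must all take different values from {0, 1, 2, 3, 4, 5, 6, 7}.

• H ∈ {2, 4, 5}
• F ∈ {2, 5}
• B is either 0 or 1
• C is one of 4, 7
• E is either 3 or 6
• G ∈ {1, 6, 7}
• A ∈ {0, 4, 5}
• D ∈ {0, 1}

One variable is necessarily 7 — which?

C

Among the 8 variables, 3 fits only E (and all 8 values in {0, 1, 2, 3, 4, 5, 6, 7} must be used), so E = 3.
The 7 still-open variables draw from only 7 values {0, 1, 2, 4, 5, 6, 7}, so each is used; only G can be 6, hence G = 6.
The 6 still-open variables draw from only 6 values {0, 1, 2, 4, 5, 7}, so each is used; only C can be 7, hence C = 7.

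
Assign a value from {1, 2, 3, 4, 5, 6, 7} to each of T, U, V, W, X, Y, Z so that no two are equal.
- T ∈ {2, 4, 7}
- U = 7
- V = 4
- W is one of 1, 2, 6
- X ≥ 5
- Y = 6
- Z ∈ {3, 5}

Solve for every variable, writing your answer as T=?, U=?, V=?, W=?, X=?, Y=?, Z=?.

U has just one choice, so U = 7. So T, X can't be 7.
V's domain is down to {4}, so V = 4. Eliminate 4 elsewhere: T.
Y's domain is down to {6}, so Y = 6. Remove 6 from W, X.
T's domain is down to {2}, so T = 2. Remove 2 from W.
W has just one choice, so W = 1.
X must be 5 (only option left). So Z can't be 5.
That leaves Z = 3.

T=2, U=7, V=4, W=1, X=5, Y=6, Z=3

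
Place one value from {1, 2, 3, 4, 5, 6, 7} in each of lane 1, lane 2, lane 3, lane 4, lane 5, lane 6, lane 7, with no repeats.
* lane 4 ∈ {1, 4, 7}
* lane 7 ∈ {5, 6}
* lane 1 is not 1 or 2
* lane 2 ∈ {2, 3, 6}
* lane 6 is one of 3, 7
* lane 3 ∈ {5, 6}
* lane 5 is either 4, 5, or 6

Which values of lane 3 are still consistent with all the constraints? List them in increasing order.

The 7 variables draw from only 7 values {1, 2, 3, 4, 5, 6, 7}, so each is used; only lane 4 can be 1, hence lane 4 = 1.
The 6 still-open variables together cover exactly {2, 3, 4, 5, 6, 7} — 6 values for 6 variables — and 2 appears only in lane 2's list, so lane 2 = 2.
lane 3 and lane 7 between them cover only {5, 6} — a naked pair. Remove those values from lane 1, lane 5.
lane 5's domain is down to {4}, so lane 5 = 4. Remove 4 from lane 1.
No further eliminations apply; lane 3 can still be any of 5, 6.

5, 6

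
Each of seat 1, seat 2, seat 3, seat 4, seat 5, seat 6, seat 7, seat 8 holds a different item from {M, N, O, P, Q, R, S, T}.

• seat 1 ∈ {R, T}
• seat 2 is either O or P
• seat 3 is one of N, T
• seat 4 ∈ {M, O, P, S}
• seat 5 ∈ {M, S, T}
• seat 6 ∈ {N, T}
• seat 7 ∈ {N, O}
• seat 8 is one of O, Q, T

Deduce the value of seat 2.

P

The 8 variables draw from only 8 values {M, N, O, P, Q, R, S, T}, so each is used; only seat 8 can be Q, hence seat 8 = Q.
Among the 7 still-open variables, R fits only seat 1 (and all 7 values in {M, N, O, P, R, S, T} must be used), so seat 1 = R.
seat 3 and seat 6 between them cover only {N, T} — a naked pair. Remove those values from seat 5, seat 7.
That leaves seat 7 = O. So seat 2, seat 4 can't be O.
So seat 2 = P.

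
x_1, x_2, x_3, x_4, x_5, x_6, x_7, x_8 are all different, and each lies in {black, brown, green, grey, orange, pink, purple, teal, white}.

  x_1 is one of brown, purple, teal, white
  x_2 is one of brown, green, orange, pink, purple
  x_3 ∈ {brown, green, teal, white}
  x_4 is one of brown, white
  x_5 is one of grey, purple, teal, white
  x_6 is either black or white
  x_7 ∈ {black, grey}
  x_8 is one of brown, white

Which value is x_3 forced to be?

green

x_4 and x_8 between them cover only {brown, white} — a naked pair. Remove those values from x_1, x_2, x_3, x_5, x_6.
x_6 has just one choice, so x_6 = black. Strike black from x_7.
x_7 has just one choice, so x_7 = grey. So x_5 can't be grey.
x_1 and x_5 share exactly the 2 values {purple, teal}; by pigeonhole those values go to them, so strike purple, teal from x_2, x_3.
So x_3 = green.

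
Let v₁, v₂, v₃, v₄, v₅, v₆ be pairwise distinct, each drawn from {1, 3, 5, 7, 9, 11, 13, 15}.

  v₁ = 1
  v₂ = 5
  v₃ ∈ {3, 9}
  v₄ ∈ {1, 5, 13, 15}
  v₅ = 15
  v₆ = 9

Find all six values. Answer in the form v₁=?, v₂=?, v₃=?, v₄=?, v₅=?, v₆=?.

v₁ must be 1 (only option left). So v₄ can't be 1.
v₂ has just one choice, so v₂ = 5. So v₄ can't be 5.
v₅'s domain is down to {15}, so v₅ = 15. Eliminate 15 elsewhere: v₄.
v₆'s domain is down to {9}, so v₆ = 9. So v₃ can't be 9.
v₃ must be 3 (only option left).
v₄'s domain is down to {13}, so v₄ = 13.

v₁=1, v₂=5, v₃=3, v₄=13, v₅=15, v₆=9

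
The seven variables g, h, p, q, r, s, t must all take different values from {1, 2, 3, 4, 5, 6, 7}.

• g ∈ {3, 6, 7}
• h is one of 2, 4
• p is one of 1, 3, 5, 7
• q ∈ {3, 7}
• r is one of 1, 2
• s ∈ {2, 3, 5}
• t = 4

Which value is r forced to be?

1

t's domain is down to {4}, so t = 4. So h can't be 4.
h must be 2 (only option left). Remove 2 from r, s.
So r = 1.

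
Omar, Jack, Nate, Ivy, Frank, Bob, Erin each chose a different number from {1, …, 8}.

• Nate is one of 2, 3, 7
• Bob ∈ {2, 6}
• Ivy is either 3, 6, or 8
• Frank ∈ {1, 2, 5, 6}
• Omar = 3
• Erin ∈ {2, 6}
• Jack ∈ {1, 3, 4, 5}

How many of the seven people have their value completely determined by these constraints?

3

Omar must be 3 (only option left). So Jack, Nate, Ivy can't be 3.
Bob and Erin share exactly the 2 values {2, 6}; by pigeonhole those values go to them, so strike 2, 6 from Nate, Ivy, Frank.
Nate must be 7 (only option left).
Ivy's domain is down to {8}, so Ivy = 8.
Determined: Omar=3, Nate=7, Ivy=8. The other people each still have more than one consistent value. That makes 3.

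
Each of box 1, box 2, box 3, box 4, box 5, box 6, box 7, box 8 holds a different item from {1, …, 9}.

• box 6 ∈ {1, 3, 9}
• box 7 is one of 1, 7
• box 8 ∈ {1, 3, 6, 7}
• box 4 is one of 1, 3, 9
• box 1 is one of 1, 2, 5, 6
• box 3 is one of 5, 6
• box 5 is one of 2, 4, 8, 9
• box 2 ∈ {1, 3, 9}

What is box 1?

box 2, box 4, box 6 share exactly the 3 values {1, 3, 9}; by pigeonhole those values go to them, so strike 1, 3, 9 from box 1, box 5, box 7, box 8.
box 7 has just one choice, so box 7 = 7. Remove 7 from box 8.
box 8 has just one choice, so box 8 = 6. Eliminate 6 elsewhere: box 1, box 3.
box 3 must be 5 (only option left). So box 1 can't be 5.
So box 1 = 2.

2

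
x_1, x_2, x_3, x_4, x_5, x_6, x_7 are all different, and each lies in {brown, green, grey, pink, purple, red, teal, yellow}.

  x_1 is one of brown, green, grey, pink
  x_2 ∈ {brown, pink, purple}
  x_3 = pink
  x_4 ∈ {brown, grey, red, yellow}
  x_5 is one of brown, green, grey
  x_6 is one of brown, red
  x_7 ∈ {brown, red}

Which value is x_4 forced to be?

yellow

x_3 has just one choice, so x_3 = pink. Eliminate pink elsewhere: x_1, x_2.
The 6 still-open variables draw from only 6 values {brown, green, grey, purple, red, yellow}, so each is used; only x_2 can be purple, hence x_2 = purple.
The 5 still-open variables together cover exactly {brown, green, grey, red, yellow} — 5 values for 5 variables — and yellow appears only in x_4's list, so x_4 = yellow.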